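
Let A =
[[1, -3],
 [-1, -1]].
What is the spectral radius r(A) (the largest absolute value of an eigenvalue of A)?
r(A) = 2

The eigenvalues of A are the roots of its characteristic polynomial. With M = A (coefficients from the trace and determinant):
  p(λ) = det(λ I - M) = λ^2 - 4.
For λ^2 - 4 the discriminant is 16. It is a perfect square (4^2), so the roots are rational: λ = (0 ± 4)/2 = 2, -2.
Thus the eigenvalues (to 4 decimals) are 2 (modulus 2); -2 (modulus 2). The spectral radius is the largest modulus: r(A) = 2. (Cross-check: r(A) ≤ ||A||_2 ≈ 3.2361; equality holds whenever A is normal, though it can also hold for some non-normal A.)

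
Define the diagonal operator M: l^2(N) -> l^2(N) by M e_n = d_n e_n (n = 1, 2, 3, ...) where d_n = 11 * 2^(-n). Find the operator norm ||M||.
||M|| = 11/2 (attained at n = 1)

For M diagonal, ||M|| = sup_n |d_n|. The sequence d_n = 11 * 2^(-n) is positive and strictly decreasing (ratio 2^(-1) < 1), so the supremum is d_1 = 11/2. Hence ||M|| = 11/2.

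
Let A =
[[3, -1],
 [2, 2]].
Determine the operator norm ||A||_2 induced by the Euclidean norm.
||A||_2 = sqrt((18 + sqrt(68))/2) ≈ 3.6226 (= sqrt(largest eigenvalue of A^T A))

||A||_2 = sigma_max(A) = sqrt(lambda_max(A^T A)). Form the symmetric matrix M = A^T A =
[[13, 1],
 [1, 5]].
Its characteristic polynomial (trace, determinant of M give the coefficients) is
  p(λ) = det(λ I - M) = λ^2 - 18λ + 64.
For λ^2 - 18λ + 64 the discriminant is 68. It is nonnegative but not a perfect square, so the roots are real and irrational: λ = (18 ± sqrt(68))/2 ≈ 13.1231, 4.8769.
So the eigenvalues of A^T A are ≈ 4.8769, 13.1231 (all ≥ 0, as they must be for A^T A). The largest is λ_max = (18 + sqrt(68))/2 ≈ 13.1231, hence ||A||_2 = sqrt(λ_max) = sqrt((18 + sqrt(68))/2) ≈ 3.6226.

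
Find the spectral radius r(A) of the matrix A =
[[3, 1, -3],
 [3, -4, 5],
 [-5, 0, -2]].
r(A) ≈ 5.8816

The eigenvalues of A are the roots of its characteristic polynomial. With M = A (coefficients from the trace, the sum of principal 2x2 minors, and det A):
  p(λ) = det(λ I - M) = λ^3 + 3λ^2 - 28λ - 65.
No integer candidate from the rational root theorem (±divisors of 65) is a root, so the roots are irrational. The cubic discriminant is Δ = 86089 > 0, so there are three distinct real roots. p(-6) = -5 and p(-5) = 25 have opposite signs, so a root lies in (-6, -5); Newton's method refines it to λ ≈ -5.8816. p(-3) = 19 and p(-2) = -5 have opposite signs, so a root lies in (-3, -2); Newton's method refines it to λ ≈ -2.1824. p(5) = -5 and p(6) = 91 have opposite signs, so a root lies in (5, 6); Newton's method refines it to λ ≈ 5.064. Check (Vieta): the three roots sum to -3, matching tr M = -3.
Thus the eigenvalues (to 4 decimals) are -5.8816 (modulus 5.8816); -2.1824 (modulus 2.1824); 5.064 (modulus 5.064). The spectral radius is the largest modulus: r(A) ≈ 5.8816. (Cross-check: r(A) ≤ ||A||_2 ≈ 8.1772; equality holds whenever A is normal, though it can also hold for some non-normal A.)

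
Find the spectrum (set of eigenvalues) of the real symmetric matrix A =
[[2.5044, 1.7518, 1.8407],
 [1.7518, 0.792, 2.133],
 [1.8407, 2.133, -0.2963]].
sigma(A) ≈ {-2, 0, 5}

A is real symmetric, so its spectrum consists of real eigenvalues. Expanding the characteristic polynomial of the displayed matrix gives
  det(λ I - A) = p(λ) = λ^3 + (-3)λ^2 + (-10)λ + (0).
Solving p(λ) = 0 yields eigenvalues ≈ -2, 0, 5. (A is shown rounded to 4 decimals, so these recover the underlying integer eigenvalues to within that precision.)
Verification: the trace of A = 3 equals the sum of eigenvalues 3, and det(A) ≈ -0.0002 matches the eigenvalue product 0.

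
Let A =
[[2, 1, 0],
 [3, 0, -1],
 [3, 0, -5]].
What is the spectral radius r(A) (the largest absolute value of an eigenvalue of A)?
r(A) ≈ 5.0906

The eigenvalues of A are the roots of its characteristic polynomial. With M = A (coefficients from the trace, the sum of principal 2x2 minors, and det A):
  p(λ) = det(λ I - M) = λ^3 + 3λ^2 - 13λ - 12.
No integer candidate from the rational root theorem (±divisors of 12) is a root, so the roots are irrational. The cubic discriminant is Δ = 16141 > 0, so there are three distinct real roots. p(-6) = -42 and p(-5) = 3 have opposite signs, so a root lies in (-6, -5); Newton's method refines it to λ ≈ -5.0906. p(-1) = 3 and p(0) = -12 have opposite signs, so a root lies in (-1, 0); Newton's method refines it to λ ≈ -0.8121. p(2) = -18 and p(3) = 3 have opposite signs, so a root lies in (2, 3); Newton's method refines it to λ ≈ 2.9027. Check (Vieta): the three roots sum to -3, matching tr M = -3.
Thus the eigenvalues (to 4 decimals) are -5.0906 (modulus 5.0906); -0.8121 (modulus 0.8121); 2.9027 (modulus 2.9027). The spectral radius is the largest modulus: r(A) ≈ 5.0906. (Cross-check: r(A) ≤ ||A||_2 ≈ 6.4926; equality holds whenever A is normal, though it can also hold for some non-normal A.)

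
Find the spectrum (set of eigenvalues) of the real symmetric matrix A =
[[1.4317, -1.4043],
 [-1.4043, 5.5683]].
sigma(A) ≈ {1, 6}

A is real symmetric, so its spectrum consists of real eigenvalues. Expanding the characteristic polynomial of the displayed matrix gives
  det(λ I - A) = p(λ) = λ^2 + (-7)λ + (6).
Solving p(λ) = 0 yields eigenvalues ≈ 1, 6. (A is shown rounded to 4 decimals, so these recover the underlying integer eigenvalues to within that precision.)
Verification: the trace of A = 7 equals the sum of eigenvalues 7, and det(A) ≈ 6.0001 matches the eigenvalue product 6.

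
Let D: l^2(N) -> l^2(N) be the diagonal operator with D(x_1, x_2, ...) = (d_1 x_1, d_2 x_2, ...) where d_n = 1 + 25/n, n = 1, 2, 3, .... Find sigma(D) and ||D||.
sigma(D) = {1 + 25/n : n ≥ 1} ∪ {1}; ||D|| = 26

A bounded diagonal operator on l^2 with diagonal entries d_n has spectrum equal to the closure of {d_n : n ≥ 1}: every d_n is an eigenvalue (with eigenvector e_n), so {d_n} ⊂ sigma(D); the spectrum is closed, so its closure is too; and for lambda not in the closure, (D - lambda I) has bounded inverse (the diagonal entries 1/(d_n - lambda) are bounded). For our sequence d_n = 1 + 25/n, n = 1, 2, 3, ...:
  - {d_n} = {1 + 25/n : n ≥ 1}; the only limit point is 1
  - closure = {1 + 25/n : n ≥ 1} ∪ {1}
For the norm: a diagonal operator has ||D|| = sup_n |d_n|. Here d_n = 1 + 25/n is positive and decreasing, so sup_n |d_n| = d_1 = 1 + 25 = 26. So ||D|| = 26.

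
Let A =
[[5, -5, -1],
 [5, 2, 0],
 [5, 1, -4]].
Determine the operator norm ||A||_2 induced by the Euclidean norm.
||A||_2 ≈ 9.2725 (= sqrt(largest eigenvalue of A^T A))

||A||_2 = sigma_max(A) = sqrt(lambda_max(A^T A)). Form the symmetric matrix M = A^T A =
[[75, -10, -25],
 [-10, 30, 1],
 [-25, 1, 17]].
Its characteristic polynomial (trace, sum of principal 2x2 minors, determinant of M give the coefficients) is
  p(λ) = det(λ I - M) = λ^3 - 122λ^2 + 3309λ - 18225.
No integer candidate from the rational root theorem (±divisors of 18225) is a root, so the roots are irrational. The cubic discriminant is Δ = 9134487513 > 0, so there are three distinct real roots. p(7) = -697 and p(8) = 951 have opposite signs, so a root lies in (7, 8); Newton's method refines it to λ ≈ 7.4083. p(28) = 731 and p(29) = -477 have opposite signs, so a root lies in (28, 29); Newton's method refines it to λ ≈ 28.6123. p(85) = -4285 and p(86) = 93 have opposite signs, so a root lies in (85, 86); Newton's method refines it to λ ≈ 85.9794. Check (Vieta): the three roots sum to 122, matching tr M = 122.
So the eigenvalues of A^T A are ≈ 7.4083, 28.6123, 85.9794 (all ≥ 0, as they must be for A^T A). The largest is λ_max ≈ 85.9794, hence ||A||_2 = sqrt(λ_max) ≈ 9.2725.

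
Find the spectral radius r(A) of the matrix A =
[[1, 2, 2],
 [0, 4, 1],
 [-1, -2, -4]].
r(A) ≈ 3.6737

The eigenvalues of A are the roots of its characteristic polynomial. With M = A (coefficients from the trace, the sum of principal 2x2 minors, and det A):
  p(λ) = det(λ I - M) = λ^3 - λ^2 - 12λ + 8.
No integer candidate from the rational root theorem (±divisors of 8) is a root, so the roots are irrational. The cubic discriminant is Δ = 7088 > 0, so there are three distinct real roots. p(-4) = -24 and p(-3) = 8 have opposite signs, so a root lies in (-4, -3); Newton's method refines it to λ ≈ -3.328. p(0) = 8 and p(1) = -4 have opposite signs, so a root lies in (0, 1); Newton's method refines it to λ ≈ 0.6543. p(3) = -10 and p(4) = 8 have opposite signs, so a root lies in (3, 4); Newton's method refines it to λ ≈ 3.6737. Check (Vieta): the three roots sum to 1, matching tr M = 1.
Thus the eigenvalues (to 4 decimals) are -3.328 (modulus 3.328); 0.6543 (modulus 0.6543); 3.6737 (modulus 3.6737). The spectral radius is the largest modulus: r(A) ≈ 3.6737. (Cross-check: r(A) ≤ ||A||_2 ≈ 6.314; equality holds whenever A is normal, though it can also hold for some non-normal A.)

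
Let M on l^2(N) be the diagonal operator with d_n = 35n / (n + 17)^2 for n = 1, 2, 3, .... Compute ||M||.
||M|| = 35/68 (attained at n = 17)

For M diagonal, ||M|| = sup_n |d_n|. Treat f(x) = 35x / (x + 17)^2 for real x > 0. By the quotient rule, f'(x) = 35(17 - x)/(x + 17)^3, which is positive for x < 17 and negative for x > 17. So f has a unique maximum at x = 17, and since 17 is a positive integer, the supremum over n ≥ 1 is attained at n = 17: d_17 = 35·17/(17 + 17)^2 = 35·17/1156 = 35/68. Hence ||M|| = 35/68.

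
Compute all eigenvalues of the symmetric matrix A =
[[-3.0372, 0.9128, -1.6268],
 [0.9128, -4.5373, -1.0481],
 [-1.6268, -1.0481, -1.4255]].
sigma(A) ≈ {-5, -4, 0}

A is real symmetric, so its spectrum consists of real eigenvalues. Expanding the characteristic polynomial of the displayed matrix gives
  det(λ I - A) = p(λ) = λ^3 + (9)λ^2 + (20)λ + (0).
Solving p(λ) = 0 yields eigenvalues ≈ -5, -4, 0. (A is shown rounded to 4 decimals, so these recover the underlying integer eigenvalues to within that precision.)
Verification: the trace of A = -9 equals the sum of eigenvalues -9, and det(A) ≈ 0.0004 matches the eigenvalue product 0.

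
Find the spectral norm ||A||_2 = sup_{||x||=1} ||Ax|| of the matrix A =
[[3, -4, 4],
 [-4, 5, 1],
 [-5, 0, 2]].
||A||_2 ≈ 8.8542 (= sqrt(largest eigenvalue of A^T A))

||A||_2 = sigma_max(A) = sqrt(lambda_max(A^T A)). Form the symmetric matrix M = A^T A =
[[50, -32, -2],
 [-32, 41, -11],
 [-2, -11, 21]].
Its characteristic polynomial (trace, sum of principal 2x2 minors, determinant of M give the coefficients) is
  p(λ) = det(λ I - M) = λ^3 - 112λ^2 + 2812λ - 13924.
No integer candidate from the rational root theorem (±divisors of 13924) is a root, so the roots are irrational. The cubic discriminant is Δ = 5699392592 > 0, so there are three distinct real roots. p(6) = -868 and p(7) = 615 have opposite signs, so a root lies in (6, 7); Newton's method refines it to λ ≈ 6.57. p(27) = 35 and p(28) = -1044 have opposite signs, so a root lies in (27, 28); Newton's method refines it to λ ≈ 27.0333. p(78) = -1444 and p(79) = 2271 have opposite signs, so a root lies in (78, 79); Newton's method refines it to λ ≈ 78.3966. Check (Vieta): the three roots sum to 112, matching tr M = 112.
So the eigenvalues of A^T A are ≈ 6.57, 27.0333, 78.3966 (all ≥ 0, as they must be for A^T A). The largest is λ_max ≈ 78.3966, hence ||A||_2 = sqrt(λ_max) ≈ 8.8542.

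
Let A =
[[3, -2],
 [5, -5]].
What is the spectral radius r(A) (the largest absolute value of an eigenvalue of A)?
r(A) = (2 + sqrt(24))/2 ≈ 3.4495

The eigenvalues of A are the roots of its characteristic polynomial. With M = A (coefficients from the trace and determinant):
  p(λ) = det(λ I - M) = λ^2 + 2λ - 5.
For λ^2 + 2λ - 5 the discriminant is 24. It is nonnegative but not a perfect square, so the roots are real and irrational: λ = (-2 ± sqrt(24))/2 ≈ 1.4495, -3.4495.
Thus the eigenvalues (to 4 decimals) are 1.4495 (modulus 1.4495); -3.4495 (modulus 3.4495). The spectral radius is the largest modulus: r(A) = (2 + sqrt(24))/2 ≈ 3.4495. (Cross-check: r(A) ≤ ||A||_2 ≈ 7.9121; equality holds whenever A is normal, though it can also hold for some non-normal A.)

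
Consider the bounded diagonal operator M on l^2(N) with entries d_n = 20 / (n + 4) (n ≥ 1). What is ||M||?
||M|| = 4 (attained at n = 1)

For M diagonal, ||M|| = sup_n |d_n| = sup_n 20/(n + 4). This is positive and strictly decreasing in n, so the supremum is attained at n = 1: d_1 = 20/(1 + 4) = 4. Hence ||M|| = 4.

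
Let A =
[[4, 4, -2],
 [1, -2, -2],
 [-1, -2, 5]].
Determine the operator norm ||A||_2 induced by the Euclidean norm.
||A||_2 ≈ 7.4608 (= sqrt(largest eigenvalue of A^T A))

||A||_2 = sigma_max(A) = sqrt(lambda_max(A^T A)). Form the symmetric matrix M = A^T A =
[[18, 16, -15],
 [16, 24, -14],
 [-15, -14, 33]].
Its characteristic polynomial (trace, sum of principal 2x2 minors, determinant of M give the coefficients) is
  p(λ) = det(λ I - M) = λ^3 - 75λ^2 + 1141λ - 3600.
No integer candidate from the rational root theorem (±divisors of 3600) is a root, so the roots are irrational. The cubic discriminant is Δ = 501635741 > 0, so there are three distinct real roots. p(4) = -172 and p(5) = 355 have opposite signs, so a root lies in (4, 5); Newton's method refines it to λ ≈ 4.3017. p(15) = 15 and p(16) = -448 have opposite signs, so a root lies in (15, 16); Newton's method refines it to λ ≈ 15.0345. p(55) = -1345 and p(56) = 712 have opposite signs, so a root lies in (55, 56); Newton's method refines it to λ ≈ 55.6638. Check (Vieta): the three roots sum to 75, matching tr M = 75.
So the eigenvalues of A^T A are ≈ 4.3017, 15.0345, 55.6638 (all ≥ 0, as they must be for A^T A). The largest is λ_max ≈ 55.6638, hence ||A||_2 = sqrt(λ_max) ≈ 7.4608.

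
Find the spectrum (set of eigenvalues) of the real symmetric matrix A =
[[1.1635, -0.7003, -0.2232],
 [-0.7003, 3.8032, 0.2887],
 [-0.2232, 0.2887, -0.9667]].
sigma(A) ≈ {-1, 1, 4}

A is real symmetric, so its spectrum consists of real eigenvalues. Expanding the characteristic polynomial of the displayed matrix gives
  det(λ I - A) = p(λ) = λ^3 + (-4)λ^2 + (-1)λ + (4).
Solving p(λ) = 0 yields eigenvalues ≈ -1, 1, 4. (A is shown rounded to 4 decimals, so these recover the underlying integer eigenvalues to within that precision.)
Verification: the trace of A = 4 equals the sum of eigenvalues 4, and det(A) ≈ -3.9998 matches the eigenvalue product -4.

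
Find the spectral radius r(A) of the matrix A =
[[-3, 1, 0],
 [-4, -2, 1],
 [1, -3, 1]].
r(A) ≈ 2.9907

The eigenvalues of A are the roots of its characteristic polynomial. With M = A (coefficients from the trace, the sum of principal 2x2 minors, and det A):
  p(λ) = det(λ I - M) = λ^3 + 4λ^2 + 8λ - 2.
No integer candidate from the rational root theorem (±divisors of 2) is a root, so the roots are irrational. The cubic discriminant is Δ = -1772 < 0, so there is one real root and a complex-conjugate pair. p(0) = -2 and p(1) = 11 have opposite signs, so a root lies in (0, 1); Newton's method refines it to λ ≈ 0.2236. Dividing out (λ - (0.2236)) leaves approximately λ^2 + 4.2236λ + 8.9444. For λ^2 + 4.2236λ + 8.9444 the discriminant is -17.9388. It is negative, so the remaining roots are the complex-conjugate pair λ ≈ -2.1118 ± 2.1177i. Their product equals the constant term, so |λ|^2 ≈ 8.9444 and |λ| ≈ 2.9907.
Thus the eigenvalues (to 4 decimals) are 0.2236 (modulus 0.2236); -2.1118 ± 2.1177i (modulus 2.9907). The spectral radius is the largest modulus: r(A) ≈ 2.9907. (Cross-check: r(A) ≤ ||A||_2 ≈ 5.1893; equality holds whenever A is normal, though it can also hold for some non-normal A.)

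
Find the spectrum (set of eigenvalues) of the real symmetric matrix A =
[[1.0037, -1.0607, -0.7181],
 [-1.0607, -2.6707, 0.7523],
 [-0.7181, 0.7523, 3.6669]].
sigma(A) ≈ {-3, 1, 4}

A is real symmetric, so its spectrum consists of real eigenvalues. Expanding the characteristic polynomial of the displayed matrix gives
  det(λ I - A) = p(λ) = λ^3 + (-2)λ^2 + (-11)λ + (12).
Solving p(λ) = 0 yields eigenvalues ≈ -3, 1, 4. (A is shown rounded to 4 decimals, so these recover the underlying integer eigenvalues to within that precision.)
Verification: the trace of A = 2 equals the sum of eigenvalues 2, and det(A) ≈ -11.9998 matches the eigenvalue product -12.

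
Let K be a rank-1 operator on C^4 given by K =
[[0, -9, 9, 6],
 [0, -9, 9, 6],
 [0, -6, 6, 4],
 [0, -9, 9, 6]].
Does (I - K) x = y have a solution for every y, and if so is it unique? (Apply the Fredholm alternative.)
(I - K) is invertible (det(I - K) = -2 ≠ 0), so for every y in C^4 the equation (I - K) x = y has a unique solution.

K has rank 1, so it is an outer product K = u v^T: every row of K is a multiple of one row vector. Reading off the entries, u = (3, 3, 2, 3) and v = (0, -3, 3, 2) (row i of K equals u_i·v^T). A rank-one matrix u v^T satisfies K u = u (v·u) and kills the (3)-dimensional subspace v^⊥, so its characteristic polynomial is lambda^3 (lambda - v·u) with v·u = tr K = 3. Hence the eigenvalues of I - K are 1 (multiplicity 3) and 1 - (3) = -2, so det(I - K) = -2. (Direct check: I - K =
[[1, 9, -9, -6],
 [0, 10, -9, -6],
 [0, 6, -5, -4],
 [0, 9, -9, -5]]
has determinant -2.) The finite-dimensional Fredholm alternative says: either (I - K) is invertible, or ker(I - K) ≠ {0} and then range(I - K) = ker((I - K)^*)^⊥, with dim ker(I - K) = dim ker((I - K)^*). Since det(I - K) ≠ 0, 1 is not an eigenvalue of K and ker(I - K) = {0}, so we are in the first case: for every y there is a unique x = (I - K)^(-1) y. Explicitly, by the Sherman–Morrison formula, (I - u v^T)^(-1) = I + u v^T/(1 - v·u), i.e. (I - K)^(-1) = I + K/(-2).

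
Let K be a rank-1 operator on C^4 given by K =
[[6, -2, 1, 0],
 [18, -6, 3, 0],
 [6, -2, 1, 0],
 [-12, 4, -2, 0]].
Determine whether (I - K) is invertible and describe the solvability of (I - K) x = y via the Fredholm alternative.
(I - K) is singular (det(I - K) = 0, i.e. 1 ∈ sigma(K)). (I - K) x = y is solvable iff y ⊥ ker((I - K)^*) = span{(6, -2, 1, 0)}, i.e. iff 6y_1 - 2y_2 + y_3 = 0. When solvable, the solutions are x = y + c·(1, 3, 1, -2), c arbitrary (ker(I - K) = span{(1, 3, 1, -2)}, dimension 1).

K has rank 1, so it is an outer product K = u v^T: every row of K is a multiple of one row vector. Reading off the entries, u = (1, 3, 1, -2) and v = (6, -2, 1, 0) (row i of K equals u_i·v^T). A rank-one matrix u v^T satisfies K u = u (v·u) and kills the (3)-dimensional subspace v^⊥, so its characteristic polynomial is lambda^3 (lambda - v·u) with v·u = tr K = 1. Hence the eigenvalues of I - K are 1 (multiplicity 3) and 1 - (1) = 0, so det(I - K) = 0. (Direct check: I - K =
[[-5, 2, -1, 0],
 [-18, 7, -3, 0],
 [-6, 2, 0, 0],
 [12, -4, 2, 1]]
has determinant 0.) So 1 is an eigenvalue of K and (I - K) is not invertible. The finite-dimensional Fredholm alternative says: either (I - K) is invertible, or ker(I - K) ≠ {0} and then range(I - K) = ker((I - K)^*)^⊥, with dim ker(I - K) = dim ker((I - K)^*). We are in the second case, so we need both kernels. Kernel of I - K: (I - K) u = u - u (v·u) = u - u = 0, so ker(I - K) = span{u} = span{(1, 3, 1, -2)} (it is exactly 1-dimensional because rank(I - K) = 3). Kernel of the adjoint: K is real, so (I - K)^* = I - K^T = I - v u^T, and (I - v u^T) v = v - v (u·v) = 0; hence ker((I - K)^*) = span{v} = span{(6, -2, 1, 0)}. Therefore (I - K) x = y is solvable iff <y, v> = 0, i.e. iff 6y_1 - 2y_2 + y_3 = 0. When this holds, K y = u (v·y) = 0, so (I - K) y = y and x = y is a particular solution; the full solution set is the line x = y + c·u = y + c·(1, 3, 1, -2), c ∈ C.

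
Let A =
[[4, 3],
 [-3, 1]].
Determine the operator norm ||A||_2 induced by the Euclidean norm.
||A||_2 = sqrt((35 + sqrt(549))/2) ≈ 5.4051 (= sqrt(largest eigenvalue of A^T A))

||A||_2 = sigma_max(A) = sqrt(lambda_max(A^T A)). Form the symmetric matrix M = A^T A =
[[25, 9],
 [9, 10]].
Its characteristic polynomial (trace, determinant of M give the coefficients) is
  p(λ) = det(λ I - M) = λ^2 - 35λ + 169.
For λ^2 - 35λ + 169 the discriminant is 549. It is nonnegative but not a perfect square, so the roots are real and irrational: λ = (35 ± sqrt(549))/2 ≈ 29.2154, 5.7846.
So the eigenvalues of A^T A are ≈ 5.7846, 29.2154 (all ≥ 0, as they must be for A^T A). The largest is λ_max = (35 + sqrt(549))/2 ≈ 29.2154, hence ||A||_2 = sqrt(λ_max) = sqrt((35 + sqrt(549))/2) ≈ 5.4051.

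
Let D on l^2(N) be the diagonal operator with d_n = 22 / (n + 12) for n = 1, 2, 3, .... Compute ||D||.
||D|| = 22/13 (attained at n = 1)

For D diagonal, ||D|| = sup_n |d_n| = sup_n 22/(n + 12). This is positive and strictly decreasing in n, so the supremum is attained at n = 1: d_1 = 22/(1 + 12) = 22/13. Hence ||D|| = 22/13.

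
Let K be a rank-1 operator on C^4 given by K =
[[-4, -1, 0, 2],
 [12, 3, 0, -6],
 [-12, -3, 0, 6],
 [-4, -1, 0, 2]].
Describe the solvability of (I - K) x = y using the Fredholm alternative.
(I - K) is singular (det(I - K) = 0, i.e. 1 ∈ sigma(K)). (I - K) x = y is solvable iff y ⊥ ker((I - K)^*) = span{(-4, -1, 0, 2)}, i.e. iff -4y_1 - y_2 + 2y_4 = 0. When solvable, the solutions are x = y + c·(1, -3, 3, 1), c arbitrary (ker(I - K) = span{(1, -3, 3, 1)}, dimension 1).

K has rank 1, so it is an outer product K = u v^T: every row of K is a multiple of one row vector. Reading off the entries, u = (1, -3, 3, 1) and v = (-4, -1, 0, 2) (row i of K equals u_i·v^T). A rank-one matrix u v^T satisfies K u = u (v·u) and kills the (3)-dimensional subspace v^⊥, so its characteristic polynomial is lambda^3 (lambda - v·u) with v·u = tr K = 1. Hence the eigenvalues of I - K are 1 (multiplicity 3) and 1 - (1) = 0, so det(I - K) = 0. (Direct check: I - K =
[[5, 1, 0, -2],
 [-12, -2, 0, 6],
 [12, 3, 1, -6],
 [4, 1, 0, -1]]
has determinant 0.) So 1 is an eigenvalue of K and (I - K) is not invertible. The finite-dimensional Fredholm alternative says: either (I - K) is invertible, or ker(I - K) ≠ {0} and then range(I - K) = ker((I - K)^*)^⊥, with dim ker(I - K) = dim ker((I - K)^*). We are in the second case, so we need both kernels. Kernel of I - K: (I - K) u = u - u (v·u) = u - u = 0, so ker(I - K) = span{u} = span{(1, -3, 3, 1)} (it is exactly 1-dimensional because rank(I - K) = 3). Kernel of the adjoint: K is real, so (I - K)^* = I - K^T = I - v u^T, and (I - v u^T) v = v - v (u·v) = 0; hence ker((I - K)^*) = span{v} = span{(-4, -1, 0, 2)}. Therefore (I - K) x = y is solvable iff <y, v> = 0, i.e. iff -4y_1 - y_2 + 2y_4 = 0. When this holds, K y = u (v·y) = 0, so (I - K) y = y and x = y is a particular solution; the full solution set is the line x = y + c·u = y + c·(1, -3, 3, 1), c ∈ C.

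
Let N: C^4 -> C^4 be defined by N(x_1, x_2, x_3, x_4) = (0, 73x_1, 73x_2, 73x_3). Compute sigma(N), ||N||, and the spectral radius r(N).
sigma(N) = {0}; ||N|| = 73; r(N) = 0. (N is nilpotent with N^4 = 0.)

On C^4, N is a strictly lower-triangular matrix with 73 on the subdiagonal and zeros elsewhere, so its characteristic polynomial is lambda^4 and every eigenvalue is 0: sigma(N) = {0}. For the operator norm, N e_i = 73e_{i+1} for i = 1, ..., 3 and N e_4 = 0, so the singular values of N are 73 (with multiplicity 3) and 0; hence ||N|| = 73. The spectral radius r(N) = max|lambda| = 0. Note ||N|| > r(N) — characteristic of non-normal nilpotent operators. Indeed N^4 = 0.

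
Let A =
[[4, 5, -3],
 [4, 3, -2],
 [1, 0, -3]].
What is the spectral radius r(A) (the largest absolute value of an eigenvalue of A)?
r(A) ≈ 7.742

The eigenvalues of A are the roots of its characteristic polynomial. With M = A (coefficients from the trace, the sum of principal 2x2 minors, and det A):
  p(λ) = det(λ I - M) = λ^3 - 4λ^2 - 26λ - 23.
No integer candidate from the rational root theorem (±divisors of 23) is a root, so the roots are irrational. The cubic discriminant is Δ = 17893 > 0, so there are three distinct real roots. p(-3) = -8 and p(-2) = 5 have opposite signs, so a root lies in (-3, -2); Newton's method refines it to λ ≈ -2.5989. p(-2) = 5 and p(-1) = -2 have opposite signs, so a root lies in (-2, -1); Newton's method refines it to λ ≈ -1.1431. p(7) = -58 and p(8) = 25 have opposite signs, so a root lies in (7, 8); Newton's method refines it to λ ≈ 7.742. Check (Vieta): the three roots sum to 4, matching tr M = 4.
Thus the eigenvalues (to 4 decimals) are -2.5989 (modulus 2.5989); -1.1431 (modulus 1.1431); 7.742 (modulus 7.742). The spectral radius is the largest modulus: r(A) ≈ 7.742. (Cross-check: r(A) ≤ ||A||_2 ≈ 9.0395; equality holds whenever A is normal, though it can also hold for some non-normal A.)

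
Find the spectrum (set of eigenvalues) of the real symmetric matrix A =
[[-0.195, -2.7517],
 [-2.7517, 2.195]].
sigma(A) ≈ {-2, 4}

A is real symmetric, so its spectrum consists of real eigenvalues. Expanding the characteristic polynomial of the displayed matrix gives
  det(λ I - A) = p(λ) = λ^2 + (-2)λ + (-8).
Solving p(λ) = 0 yields eigenvalues ≈ -2, 4. (A is shown rounded to 4 decimals, so these recover the underlying integer eigenvalues to within that precision.)
Verification: the trace of A = 2 equals the sum of eigenvalues 2, and det(A) ≈ -7.9999 matches the eigenvalue product -8.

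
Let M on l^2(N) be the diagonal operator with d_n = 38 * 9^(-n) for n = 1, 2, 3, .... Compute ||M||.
||M|| = 38/9 (attained at n = 1)

For M diagonal, ||M|| = sup_n |d_n|. The sequence d_n = 38 * 9^(-n) is positive and strictly decreasing (ratio 9^(-1) < 1), so the supremum is d_1 = 38/9. Hence ||M|| = 38/9.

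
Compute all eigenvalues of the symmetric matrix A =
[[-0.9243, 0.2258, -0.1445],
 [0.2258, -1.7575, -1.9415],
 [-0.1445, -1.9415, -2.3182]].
sigma(A) ≈ {-4, -1, 0}

A is real symmetric, so its spectrum consists of real eigenvalues. Expanding the characteristic polynomial of the displayed matrix gives
  det(λ I - A) = p(λ) = λ^3 + (5)λ^2 + (4)λ + (0).
Solving p(λ) = 0 yields eigenvalues ≈ -4, -1, 0. (A is shown rounded to 4 decimals, so these recover the underlying integer eigenvalues to within that precision.)
Verification: the trace of A = -5 equals the sum of eigenvalues -5, and det(A) ≈ -0.0002 matches the eigenvalue product 0.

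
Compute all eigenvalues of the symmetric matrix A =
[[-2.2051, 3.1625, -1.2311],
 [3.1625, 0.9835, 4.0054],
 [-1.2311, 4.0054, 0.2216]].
sigma(A) ≈ {-6, 0, 5}

A is real symmetric, so its spectrum consists of real eigenvalues. Expanding the characteristic polynomial of the displayed matrix gives
  det(λ I - A) = p(λ) = λ^3 + (1)λ^2 + (-30)λ + (0).
Solving p(λ) = 0 yields eigenvalues ≈ -6, 0, 5. (A is shown rounded to 4 decimals, so these recover the underlying integer eigenvalues to within that precision.)
Verification: the trace of A = -1 equals the sum of eigenvalues -1, and det(A) ≈ 0.0005 matches the eigenvalue product 0.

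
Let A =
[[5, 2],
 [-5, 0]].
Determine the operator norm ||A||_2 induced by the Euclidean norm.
||A||_2 = sqrt((54 + sqrt(2516))/2) ≈ 7.2166 (= sqrt(largest eigenvalue of A^T A))

||A||_2 = sigma_max(A) = sqrt(lambda_max(A^T A)). Form the symmetric matrix M = A^T A =
[[50, 10],
 [10, 4]].
Its characteristic polynomial (trace, determinant of M give the coefficients) is
  p(λ) = det(λ I - M) = λ^2 - 54λ + 100.
For λ^2 - 54λ + 100 the discriminant is 2516. It is nonnegative but not a perfect square, so the roots are real and irrational: λ = (54 ± sqrt(2516))/2 ≈ 52.0799, 1.9201.
So the eigenvalues of A^T A are ≈ 1.9201, 52.0799 (all ≥ 0, as they must be for A^T A). The largest is λ_max = (54 + sqrt(2516))/2 ≈ 52.0799, hence ||A||_2 = sqrt(λ_max) = sqrt((54 + sqrt(2516))/2) ≈ 7.2166.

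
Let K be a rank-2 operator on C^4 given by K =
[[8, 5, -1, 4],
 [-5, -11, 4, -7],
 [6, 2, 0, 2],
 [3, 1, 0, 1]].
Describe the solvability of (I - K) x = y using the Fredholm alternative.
(I - K) is invertible (det(I - K) = -70 ≠ 0), so for every y in C^4 the equation (I - K) x = y has a unique solution.

K has rank 2 and factors as K = U V^T = u1 v1^T + u2 v2^T with u1 = (-3, 3, -2, -1), v1 = (-2, -3, 1, -2), u2 = (2, 1, 2, 1), v2 = (1, -2, 1, -1) (multiplying out reproduces the displayed K). The nonzero eigenvalues of U V^T coincide with those of the 2 x 2 matrix G = V^T U = [[v1·u1, v1·u2], [v2·u1, v2·u2]] = [[-3, -7], [-10, 1]], and by the Sylvester determinant identity det(I_4 - U V^T) = det(I_2 - V^T U) = det([[4, 7], [10, 0]]) = (4)(0) - (7)(10) = -70. (Direct check: I - K =
[[-7, -5, 1, -4],
 [5, 12, -4, 7],
 [-6, -2, 1, -2],
 [-3, -1, 0, 0]]
has determinant -70.) The finite-dimensional Fredholm alternative says: either (I - K) is invertible, or ker(I - K) ≠ {0} and then range(I - K) = ker((I - K)^*)^⊥, with dim ker(I - K) = dim ker((I - K)^*). Since det(I - K) ≠ 0, 1 is not an eigenvalue of K and ker(I - K) = {0}, so we are in the first case: for every y there is a unique x = (I - K)^(-1) y. (Explicitly, by the Woodbury identity, (I - U V^T)^(-1) = I + U (I_2 - G)^(-1) V^T.)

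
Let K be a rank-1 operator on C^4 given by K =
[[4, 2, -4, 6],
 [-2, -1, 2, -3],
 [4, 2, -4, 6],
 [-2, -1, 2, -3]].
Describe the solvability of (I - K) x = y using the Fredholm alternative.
(I - K) is invertible (det(I - K) = 5 ≠ 0), so for every y in C^4 the equation (I - K) x = y has a unique solution.

K has rank 1, so it is an outer product K = u v^T: every row of K is a multiple of one row vector. Reading off the entries, u = (2, -1, 2, -1) and v = (2, 1, -2, 3) (row i of K equals u_i·v^T). A rank-one matrix u v^T satisfies K u = u (v·u) and kills the (3)-dimensional subspace v^⊥, so its characteristic polynomial is lambda^3 (lambda - v·u) with v·u = tr K = -4. Hence the eigenvalues of I - K are 1 (multiplicity 3) and 1 - (-4) = 5, so det(I - K) = 5. (Direct check: I - K =
[[-3, -2, 4, -6],
 [2, 2, -2, 3],
 [-4, -2, 5, -6],
 [2, 1, -2, 4]]
has determinant 5.) The finite-dimensional Fredholm alternative says: either (I - K) is invertible, or ker(I - K) ≠ {0} and then range(I - K) = ker((I - K)^*)^⊥, with dim ker(I - K) = dim ker((I - K)^*). Since det(I - K) ≠ 0, 1 is not an eigenvalue of K and ker(I - K) = {0}, so we are in the first case: for every y there is a unique x = (I - K)^(-1) y. Explicitly, by the Sherman–Morrison formula, (I - u v^T)^(-1) = I + u v^T/(1 - v·u), i.e. (I - K)^(-1) = I + K/(5).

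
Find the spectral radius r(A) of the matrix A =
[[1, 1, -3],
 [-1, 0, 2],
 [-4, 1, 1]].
r(A) ≈ 4.4117

The eigenvalues of A are the roots of its characteristic polynomial. With M = A (coefficients from the trace, the sum of principal 2x2 minors, and det A):
  p(λ) = det(λ I - M) = λ^3 - 2λ^2 - 12λ + 6.
No integer candidate from the rational root theorem (±divisors of 6) is a root, so the roots are irrational. The cubic discriminant is Δ = 9300 > 0, so there are three distinct real roots. p(-3) = -3 and p(-2) = 14 have opposite signs, so a root lies in (-3, -2); Newton's method refines it to λ ≈ -2.8834. p(0) = 6 and p(1) = -7 have opposite signs, so a root lies in (0, 1); Newton's method refines it to λ ≈ 0.4717. p(4) = -10 and p(5) = 21 have opposite signs, so a root lies in (4, 5); Newton's method refines it to λ ≈ 4.4117. Check (Vieta): the three roots sum to 2, matching tr M = 2.
Thus the eigenvalues (to 4 decimals) are -2.8834 (modulus 2.8834); 0.4717 (modulus 0.4717); 4.4117 (modulus 4.4117). The spectral radius is the largest modulus: r(A) ≈ 4.4117. (Cross-check: r(A) ≤ ||A||_2 ≈ 5.0271; equality holds whenever A is normal, though it can also hold for some non-normal A.)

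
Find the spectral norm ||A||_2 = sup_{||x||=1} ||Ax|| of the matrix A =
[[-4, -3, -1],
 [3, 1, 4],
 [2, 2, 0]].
||A||_2 ≈ 7.1218 (= sqrt(largest eigenvalue of A^T A))

||A||_2 = sigma_max(A) = sqrt(lambda_max(A^T A)). Form the symmetric matrix M = A^T A =
[[29, 19, 16],
 [19, 14, 7],
 [16, 7, 17]].
Its characteristic polynomial (trace, sum of principal 2x2 minors, determinant of M give the coefficients) is
  p(λ) = det(λ I - M) = λ^3 - 60λ^2 + 471λ - 16.
No integer candidate from the rational root theorem (±divisors of 16) is a root, so the roots are irrational. The cubic discriminant is Δ = 374987124 > 0, so there are three distinct real roots. p(0) = -16 and p(1) = 396 have opposite signs, so a root lies in (0, 1); Newton's method refines it to λ ≈ 0.0341. p(9) = 92 and p(10) = -306 have opposite signs, so a root lies in (9, 10); Newton's method refines it to λ ≈ 9.246. p(50) = -1466 and p(51) = 596 have opposite signs, so a root lies in (50, 51); Newton's method refines it to λ ≈ 50.7199. Check (Vieta): the three roots sum to 60, matching tr M = 60.
So the eigenvalues of A^T A are ≈ 0.0341, 9.246, 50.7199 (all ≥ 0, as they must be for A^T A). The largest is λ_max ≈ 50.7199, hence ||A||_2 = sqrt(λ_max) ≈ 7.1218.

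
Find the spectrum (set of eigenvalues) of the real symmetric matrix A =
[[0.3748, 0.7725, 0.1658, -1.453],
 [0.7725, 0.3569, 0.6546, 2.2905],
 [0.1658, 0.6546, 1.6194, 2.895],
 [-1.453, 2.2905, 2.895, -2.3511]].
sigma(A) ≈ {-5, 0, 1, 4}

A is real symmetric, so its spectrum consists of real eigenvalues. Expanding the characteristic polynomial of the displayed matrix gives
  det(λ I - A) = p(λ) = λ^4 + (0)λ^3 + (-21)λ^2 + (20)λ + (0.001).
Solving p(λ) = 0 yields eigenvalues ≈ -5, 0, 1, 4. (A is shown rounded to 4 decimals, so these recover the underlying integer eigenvalues to within that precision.)
Verification: the trace of A = 0 equals the sum of eigenvalues 0, and det(A) ≈ 0.0010 matches the eigenvalue product 0.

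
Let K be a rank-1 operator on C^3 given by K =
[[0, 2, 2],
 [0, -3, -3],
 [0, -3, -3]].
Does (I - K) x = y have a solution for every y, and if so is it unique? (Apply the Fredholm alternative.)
(I - K) is invertible (det(I - K) = 7 ≠ 0), so for every y in C^3 the equation (I - K) x = y has a unique solution.

K has rank 1, so it is an outer product K = u v^T: every row of K is a multiple of one row vector. Reading off the entries, u = (2, -3, -3) and v = (0, 1, 1) (row i of K equals u_i·v^T). A rank-one matrix u v^T satisfies K u = u (v·u) and kills the (2)-dimensional subspace v^⊥, so its characteristic polynomial is lambda^2 (lambda - v·u) with v·u = tr K = -6. Hence the eigenvalues of I - K are 1 (multiplicity 2) and 1 - (-6) = 7, so det(I - K) = 7. (Direct check: I - K =
[[1, -2, -2],
 [0, 4, 3],
 [0, 3, 4]]
has determinant 7.) The finite-dimensional Fredholm alternative says: either (I - K) is invertible, or ker(I - K) ≠ {0} and then range(I - K) = ker((I - K)^*)^⊥, with dim ker(I - K) = dim ker((I - K)^*). Since det(I - K) ≠ 0, 1 is not an eigenvalue of K and ker(I - K) = {0}, so we are in the first case: for every y there is a unique x = (I - K)^(-1) y. Explicitly, by the Sherman–Morrison formula, (I - u v^T)^(-1) = I + u v^T/(1 - v·u), i.e. (I - K)^(-1) = I + K/(7).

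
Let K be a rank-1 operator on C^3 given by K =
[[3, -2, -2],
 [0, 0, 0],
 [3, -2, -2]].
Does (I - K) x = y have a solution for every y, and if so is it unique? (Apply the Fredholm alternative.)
(I - K) is singular (det(I - K) = 0, i.e. 1 ∈ sigma(K)). (I - K) x = y is solvable iff y ⊥ ker((I - K)^*) = span{(3, -2, -2)}, i.e. iff 3y_1 - 2y_2 - 2y_3 = 0. When solvable, the solutions are x = y + c·(1, 0, 1), c arbitrary (ker(I - K) = span{(1, 0, 1)}, dimension 1).

K has rank 1, so it is an outer product K = u v^T: every row of K is a multiple of one row vector. Reading off the entries, u = (1, 0, 1) and v = (3, -2, -2) (row i of K equals u_i·v^T). A rank-one matrix u v^T satisfies K u = u (v·u) and kills the (2)-dimensional subspace v^⊥, so its characteristic polynomial is lambda^2 (lambda - v·u) with v·u = tr K = 1. Hence the eigenvalues of I - K are 1 (multiplicity 2) and 1 - (1) = 0, so det(I - K) = 0. (Direct check: I - K =
[[-2, 2, 2],
 [0, 1, 0],
 [-3, 2, 3]]
has determinant 0.) So 1 is an eigenvalue of K and (I - K) is not invertible. The finite-dimensional Fredholm alternative says: either (I - K) is invertible, or ker(I - K) ≠ {0} and then range(I - K) = ker((I - K)^*)^⊥, with dim ker(I - K) = dim ker((I - K)^*). We are in the second case, so we need both kernels. Kernel of I - K: (I - K) u = u - u (v·u) = u - u = 0, so ker(I - K) = span{u} = span{(1, 0, 1)} (it is exactly 1-dimensional because rank(I - K) = 2). Kernel of the adjoint: K is real, so (I - K)^* = I - K^T = I - v u^T, and (I - v u^T) v = v - v (u·v) = 0; hence ker((I - K)^*) = span{v} = span{(3, -2, -2)}. Therefore (I - K) x = y is solvable iff <y, v> = 0, i.e. iff 3y_1 - 2y_2 - 2y_3 = 0. When this holds, K y = u (v·y) = 0, so (I - K) y = y and x = y is a particular solution; the full solution set is the line x = y + c·u = y + c·(1, 0, 1), c ∈ C.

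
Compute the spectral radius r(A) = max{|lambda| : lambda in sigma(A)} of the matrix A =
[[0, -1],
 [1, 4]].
r(A) = (4 + sqrt(12))/2 ≈ 3.7321

The eigenvalues of A are the roots of its characteristic polynomial. With M = A (coefficients from the trace and determinant):
  p(λ) = det(λ I - M) = λ^2 - 4λ + 1.
For λ^2 - 4λ + 1 the discriminant is 12. It is nonnegative but not a perfect square, so the roots are real and irrational: λ = (4 ± sqrt(12))/2 ≈ 3.7321, 0.2679.
Thus the eigenvalues (to 4 decimals) are 3.7321 (modulus 3.7321); 0.2679 (modulus 0.2679). The spectral radius is the largest modulus: r(A) = (4 + sqrt(12))/2 ≈ 3.7321. (Cross-check: r(A) ≤ ||A||_2 ≈ 4.2361; equality holds whenever A is normal, though it can also hold for some non-normal A.)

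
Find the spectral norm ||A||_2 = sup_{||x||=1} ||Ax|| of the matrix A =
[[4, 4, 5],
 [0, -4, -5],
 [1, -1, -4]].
||A||_2 ≈ 10.1012 (= sqrt(largest eigenvalue of A^T A))

||A||_2 = sigma_max(A) = sqrt(lambda_max(A^T A)). Form the symmetric matrix M = A^T A =
[[17, 15, 16],
 [15, 33, 44],
 [16, 44, 66]].
Its characteristic polynomial (trace, sum of principal 2x2 minors, determinant of M give the coefficients) is
  p(λ) = det(λ I - M) = λ^3 - 116λ^2 + 1444λ - 1936.
No integer candidate from the rational root theorem (±divisors of 1936) is a root, so the roots are irrational. The cubic discriminant is Δ = 9662246656 > 0, so there are three distinct real roots. p(1) = -607 and p(2) = 496 have opposite signs, so a root lies in (1, 2); Newton's method refines it to λ ≈ 1.5251. p(12) = 416 and p(13) = -571 have opposite signs, so a root lies in (12, 13); Newton's method refines it to λ ≈ 12.4411. p(102) = -304 and p(103) = 8879 have opposite signs, so a root lies in (102, 103); Newton's method refines it to λ ≈ 102.0338. Check (Vieta): the three roots sum to 116, matching tr M = 116.
So the eigenvalues of A^T A are ≈ 1.5251, 12.4411, 102.0338 (all ≥ 0, as they must be for A^T A). The largest is λ_max ≈ 102.0338, hence ||A||_2 = sqrt(λ_max) ≈ 10.1012.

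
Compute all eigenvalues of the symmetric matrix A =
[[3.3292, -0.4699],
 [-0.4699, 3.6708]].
sigma(A) ≈ {3, 4}

A is real symmetric, so its spectrum consists of real eigenvalues. Expanding the characteristic polynomial of the displayed matrix gives
  det(λ I - A) = p(λ) = λ^2 + (-7)λ + (12).
Solving p(λ) = 0 yields eigenvalues ≈ 3, 4. (A is shown rounded to 4 decimals, so these recover the underlying integer eigenvalues to within that precision.)
Verification: the trace of A = 7 equals the sum of eigenvalues 7, and det(A) ≈ 12.0000 matches the eigenvalue product 12.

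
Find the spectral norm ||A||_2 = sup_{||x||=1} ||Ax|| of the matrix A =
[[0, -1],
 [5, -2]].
||A||_2 = sqrt((30 + sqrt(800))/2) ≈ 5.3983 (= sqrt(largest eigenvalue of A^T A))

||A||_2 = sigma_max(A) = sqrt(lambda_max(A^T A)). Form the symmetric matrix M = A^T A =
[[25, -10],
 [-10, 5]].
Its characteristic polynomial (trace, determinant of M give the coefficients) is
  p(λ) = det(λ I - M) = λ^2 - 30λ + 25.
For λ^2 - 30λ + 25 the discriminant is 800. It is nonnegative but not a perfect square, so the roots are real and irrational: λ = (30 ± sqrt(800))/2 ≈ 29.1421, 0.8579.
So the eigenvalues of A^T A are ≈ 0.8579, 29.1421 (all ≥ 0, as they must be for A^T A). The largest is λ_max = (30 + sqrt(800))/2 ≈ 29.1421, hence ||A||_2 = sqrt(λ_max) = sqrt((30 + sqrt(800))/2) ≈ 5.3983.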